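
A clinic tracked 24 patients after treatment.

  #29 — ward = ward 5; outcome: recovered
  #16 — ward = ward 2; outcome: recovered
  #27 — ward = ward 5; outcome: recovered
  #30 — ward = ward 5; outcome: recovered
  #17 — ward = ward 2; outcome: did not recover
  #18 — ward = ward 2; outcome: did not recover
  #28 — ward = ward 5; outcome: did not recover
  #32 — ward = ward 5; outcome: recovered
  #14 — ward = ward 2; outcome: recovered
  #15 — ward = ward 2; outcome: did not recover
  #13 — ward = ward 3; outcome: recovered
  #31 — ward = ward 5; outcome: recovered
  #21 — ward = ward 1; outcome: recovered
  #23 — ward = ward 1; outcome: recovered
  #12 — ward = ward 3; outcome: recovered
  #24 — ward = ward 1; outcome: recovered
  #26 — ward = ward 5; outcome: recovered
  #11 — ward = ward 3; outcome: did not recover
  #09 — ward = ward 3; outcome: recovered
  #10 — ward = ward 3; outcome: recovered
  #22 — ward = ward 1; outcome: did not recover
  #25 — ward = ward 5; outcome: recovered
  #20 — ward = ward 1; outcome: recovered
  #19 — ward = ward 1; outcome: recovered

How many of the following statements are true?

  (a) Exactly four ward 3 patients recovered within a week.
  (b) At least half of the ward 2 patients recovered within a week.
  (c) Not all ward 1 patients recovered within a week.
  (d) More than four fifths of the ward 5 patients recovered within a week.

3

(a) ward 3: |A| = 5, |A ∩ B| = 4; needs |A ∩ B| = 4 — true.
(b) ward 2: |A| = 5, |A ∩ B| = 2; needs |A ∩ B| ≥ |A ∖ B| — false.
(c) ward 1: |A| = 6, |A ∩ B| = 5; needs A ⊄ B (|A ∖ B| ≥ 1) — true.
(d) ward 5: |A| = 8, |A ∩ B| = 7; needs |A ∩ B| / |A| > 4/5 — true.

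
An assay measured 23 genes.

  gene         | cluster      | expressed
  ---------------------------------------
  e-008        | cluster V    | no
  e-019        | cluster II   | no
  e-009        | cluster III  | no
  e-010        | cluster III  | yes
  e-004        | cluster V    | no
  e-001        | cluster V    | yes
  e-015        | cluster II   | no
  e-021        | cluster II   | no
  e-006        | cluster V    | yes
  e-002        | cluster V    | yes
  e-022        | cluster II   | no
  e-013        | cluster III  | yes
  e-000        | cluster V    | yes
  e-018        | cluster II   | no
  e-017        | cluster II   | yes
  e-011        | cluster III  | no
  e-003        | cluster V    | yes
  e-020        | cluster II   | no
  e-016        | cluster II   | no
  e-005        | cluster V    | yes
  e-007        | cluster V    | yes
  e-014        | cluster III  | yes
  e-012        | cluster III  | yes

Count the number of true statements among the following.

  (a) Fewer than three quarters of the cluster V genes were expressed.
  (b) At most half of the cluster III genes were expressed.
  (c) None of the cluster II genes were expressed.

(a) cluster V: |A| = 9, |A ∩ B| = 7; needs |A ∩ B| / |A| < 3/4 — false.
(b) cluster III: |A| = 6, |A ∩ B| = 4; needs |A ∩ B| ≤ |A ∖ B| — false.
(c) cluster II: |A| = 8, |A ∩ B| = 1; needs A ∩ B = ∅ (|A ∩ B| = 0) — false.

0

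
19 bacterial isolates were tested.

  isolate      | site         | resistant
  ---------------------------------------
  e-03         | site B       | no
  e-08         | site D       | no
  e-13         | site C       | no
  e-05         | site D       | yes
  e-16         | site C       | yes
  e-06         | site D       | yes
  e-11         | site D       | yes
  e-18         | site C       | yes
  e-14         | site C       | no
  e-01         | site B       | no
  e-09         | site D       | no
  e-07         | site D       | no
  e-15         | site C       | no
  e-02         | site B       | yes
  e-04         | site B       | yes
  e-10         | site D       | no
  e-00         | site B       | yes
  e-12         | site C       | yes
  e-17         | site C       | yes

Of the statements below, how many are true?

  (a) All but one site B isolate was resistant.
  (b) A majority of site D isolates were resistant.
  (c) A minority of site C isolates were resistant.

0

(a) site B: |A| = 5, |A ∩ B| = 3; needs |A ∖ B| = 1 — false.
(b) site D: |A| = 7, |A ∩ B| = 3; needs |A ∩ B| > |A ∖ B| — false.
(c) site C: |A| = 7, |A ∩ B| = 4; needs |A ∩ B| < |A ∖ B| — false.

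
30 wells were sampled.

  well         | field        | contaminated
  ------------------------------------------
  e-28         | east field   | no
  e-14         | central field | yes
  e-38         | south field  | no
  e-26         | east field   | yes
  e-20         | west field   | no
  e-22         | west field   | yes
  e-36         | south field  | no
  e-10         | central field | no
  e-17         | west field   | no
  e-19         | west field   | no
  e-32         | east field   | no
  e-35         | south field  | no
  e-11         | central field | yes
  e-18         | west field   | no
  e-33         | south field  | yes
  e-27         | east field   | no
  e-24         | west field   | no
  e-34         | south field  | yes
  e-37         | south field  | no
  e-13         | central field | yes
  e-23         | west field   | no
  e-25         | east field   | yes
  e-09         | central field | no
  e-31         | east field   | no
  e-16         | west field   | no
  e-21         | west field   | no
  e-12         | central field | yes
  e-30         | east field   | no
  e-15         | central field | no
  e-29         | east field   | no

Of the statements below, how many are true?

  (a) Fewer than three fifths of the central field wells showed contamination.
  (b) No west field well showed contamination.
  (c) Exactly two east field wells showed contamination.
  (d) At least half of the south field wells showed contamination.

2

(a) central field: |A| = 7, |A ∩ B| = 4; needs |A ∩ B| / |A| < 3/5 — true.
(b) west field: |A| = 9, |A ∩ B| = 1; needs A ∩ B = ∅ (|A ∩ B| = 0) — false.
(c) east field: |A| = 8, |A ∩ B| = 2; needs |A ∩ B| = 2 — true.
(d) south field: |A| = 6, |A ∩ B| = 2; needs |A ∩ B| ≥ |A ∖ B| — false.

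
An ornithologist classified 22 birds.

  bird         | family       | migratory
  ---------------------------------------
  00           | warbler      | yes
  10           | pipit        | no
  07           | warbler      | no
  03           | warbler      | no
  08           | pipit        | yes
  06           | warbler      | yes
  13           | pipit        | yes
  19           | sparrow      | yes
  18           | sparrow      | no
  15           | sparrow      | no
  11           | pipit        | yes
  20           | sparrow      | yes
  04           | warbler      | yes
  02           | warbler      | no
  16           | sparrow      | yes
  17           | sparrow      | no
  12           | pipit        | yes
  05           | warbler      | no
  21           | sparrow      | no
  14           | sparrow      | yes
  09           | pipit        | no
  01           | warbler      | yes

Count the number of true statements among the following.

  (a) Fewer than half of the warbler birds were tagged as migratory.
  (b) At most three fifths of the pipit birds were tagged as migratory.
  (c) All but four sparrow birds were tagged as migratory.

(a) warbler: |A| = 8, |A ∩ B| = 4; needs |A ∩ B| < |A ∖ B| — false.
(b) pipit: |A| = 6, |A ∩ B| = 4; needs |A ∩ B| / |A| ≤ 3/5 — false.
(c) sparrow: |A| = 8, |A ∩ B| = 4; needs |A ∖ B| = 4 — true.

1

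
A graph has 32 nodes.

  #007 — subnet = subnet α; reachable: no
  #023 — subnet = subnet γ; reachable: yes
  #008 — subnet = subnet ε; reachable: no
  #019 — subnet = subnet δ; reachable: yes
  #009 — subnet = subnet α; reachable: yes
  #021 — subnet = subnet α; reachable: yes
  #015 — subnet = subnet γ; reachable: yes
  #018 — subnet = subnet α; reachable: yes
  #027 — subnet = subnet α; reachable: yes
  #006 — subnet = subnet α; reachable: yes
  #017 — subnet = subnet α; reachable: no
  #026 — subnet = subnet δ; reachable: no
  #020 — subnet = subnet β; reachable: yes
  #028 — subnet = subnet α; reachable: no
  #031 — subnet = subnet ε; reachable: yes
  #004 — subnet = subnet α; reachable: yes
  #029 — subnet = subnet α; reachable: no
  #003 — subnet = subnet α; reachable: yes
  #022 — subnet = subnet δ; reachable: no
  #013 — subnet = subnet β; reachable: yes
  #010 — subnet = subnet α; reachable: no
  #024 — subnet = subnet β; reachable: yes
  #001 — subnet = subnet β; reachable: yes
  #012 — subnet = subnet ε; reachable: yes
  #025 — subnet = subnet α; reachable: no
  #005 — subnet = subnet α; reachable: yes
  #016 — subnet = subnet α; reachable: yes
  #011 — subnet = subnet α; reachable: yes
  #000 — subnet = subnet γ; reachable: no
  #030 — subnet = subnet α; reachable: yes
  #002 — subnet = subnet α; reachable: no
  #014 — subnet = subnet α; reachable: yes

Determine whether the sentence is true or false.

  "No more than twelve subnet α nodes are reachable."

'No more than twelve subnet α nodes are reachable' holds iff |A ∩ B| ≤ 12.
|A| = 19, |A ∩ B| = 12, |A ∖ B| = 7.
|A ∩ B| = 12, so the statement is true.

True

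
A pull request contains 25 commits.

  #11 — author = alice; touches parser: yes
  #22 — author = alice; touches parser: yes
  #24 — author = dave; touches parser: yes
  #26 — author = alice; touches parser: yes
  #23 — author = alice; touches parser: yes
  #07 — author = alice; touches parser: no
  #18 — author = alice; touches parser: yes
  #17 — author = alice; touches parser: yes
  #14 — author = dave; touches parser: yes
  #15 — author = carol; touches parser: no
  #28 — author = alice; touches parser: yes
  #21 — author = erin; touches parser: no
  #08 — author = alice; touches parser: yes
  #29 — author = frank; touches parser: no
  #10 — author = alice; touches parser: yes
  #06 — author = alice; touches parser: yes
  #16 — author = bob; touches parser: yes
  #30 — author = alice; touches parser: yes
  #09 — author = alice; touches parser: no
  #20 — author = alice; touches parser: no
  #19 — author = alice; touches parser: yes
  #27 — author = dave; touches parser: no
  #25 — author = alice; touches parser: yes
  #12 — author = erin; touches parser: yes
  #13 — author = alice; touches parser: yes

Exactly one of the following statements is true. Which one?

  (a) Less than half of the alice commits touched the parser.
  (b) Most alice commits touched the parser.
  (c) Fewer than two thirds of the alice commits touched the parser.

(b)

|A| = 17, |A ∩ B| = 14, |A ∖ B| = 3.
(a) requires |A ∩ B| < |A ∖ B|: false.
(b) requires |A ∩ B| > |A ∖ B|: true.
(c) requires |A ∩ B| / |A| < 2/3: false.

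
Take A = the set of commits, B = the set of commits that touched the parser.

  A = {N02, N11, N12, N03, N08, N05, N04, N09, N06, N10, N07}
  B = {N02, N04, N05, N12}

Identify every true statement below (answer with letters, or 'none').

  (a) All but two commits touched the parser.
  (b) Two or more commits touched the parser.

|A| = 11, |A ∩ B| = 4, |A ∖ B| = 7.
(a) |A ∖ B| = 2: fails.
(b) |A ∩ B| ≥ 2: holds.

(b)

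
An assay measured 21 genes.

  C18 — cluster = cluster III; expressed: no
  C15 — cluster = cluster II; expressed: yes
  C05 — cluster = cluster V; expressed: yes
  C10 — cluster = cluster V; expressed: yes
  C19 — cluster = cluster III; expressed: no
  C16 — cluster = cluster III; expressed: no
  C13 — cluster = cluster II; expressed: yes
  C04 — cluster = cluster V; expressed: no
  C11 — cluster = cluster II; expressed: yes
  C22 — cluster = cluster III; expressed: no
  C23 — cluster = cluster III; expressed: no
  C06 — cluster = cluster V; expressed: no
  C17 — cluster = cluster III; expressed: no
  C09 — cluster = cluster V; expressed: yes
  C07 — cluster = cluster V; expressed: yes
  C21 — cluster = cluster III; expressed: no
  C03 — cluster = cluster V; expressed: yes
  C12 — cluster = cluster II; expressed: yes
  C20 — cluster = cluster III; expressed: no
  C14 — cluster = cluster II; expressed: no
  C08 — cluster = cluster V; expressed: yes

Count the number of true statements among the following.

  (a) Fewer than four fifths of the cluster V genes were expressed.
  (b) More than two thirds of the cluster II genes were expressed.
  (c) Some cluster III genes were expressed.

(a) cluster V: |A| = 8, |A ∩ B| = 6; needs |A ∩ B| / |A| < 4/5 — true.
(b) cluster II: |A| = 5, |A ∩ B| = 4; needs |A ∩ B| / |A| > 2/3 — true.
(c) cluster III: |A| = 8, |A ∩ B| = 0; needs A ∩ B ≠ ∅ (|A ∩ B| ≥ 1) — false.

2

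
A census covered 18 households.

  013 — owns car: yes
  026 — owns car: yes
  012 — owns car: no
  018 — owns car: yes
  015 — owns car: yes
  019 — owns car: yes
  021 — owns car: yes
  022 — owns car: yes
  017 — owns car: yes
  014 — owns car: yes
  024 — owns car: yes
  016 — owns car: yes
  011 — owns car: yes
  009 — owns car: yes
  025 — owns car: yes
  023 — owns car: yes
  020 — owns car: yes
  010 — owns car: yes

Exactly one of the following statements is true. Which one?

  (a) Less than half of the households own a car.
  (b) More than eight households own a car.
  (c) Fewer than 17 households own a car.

(b)

|A| = 18, |A ∩ B| = 17, |A ∖ B| = 1.
(a) requires |A ∩ B| < |A ∖ B|: false.
(b) requires |A ∩ B| > 8: true.
(c) requires |A ∩ B| < 17: false.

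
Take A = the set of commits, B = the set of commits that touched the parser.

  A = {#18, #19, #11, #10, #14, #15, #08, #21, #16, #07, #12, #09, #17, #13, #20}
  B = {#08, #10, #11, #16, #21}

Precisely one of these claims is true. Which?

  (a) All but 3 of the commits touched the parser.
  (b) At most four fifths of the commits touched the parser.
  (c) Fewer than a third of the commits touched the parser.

|A| = 15, |A ∩ B| = 5, |A ∖ B| = 10.
(a) requires |A ∖ B| = 3: false.
(b) requires |A ∩ B| / |A| ≤ 4/5: true.
(c) requires |A ∩ B| / |A| < 1/3: false.

(b)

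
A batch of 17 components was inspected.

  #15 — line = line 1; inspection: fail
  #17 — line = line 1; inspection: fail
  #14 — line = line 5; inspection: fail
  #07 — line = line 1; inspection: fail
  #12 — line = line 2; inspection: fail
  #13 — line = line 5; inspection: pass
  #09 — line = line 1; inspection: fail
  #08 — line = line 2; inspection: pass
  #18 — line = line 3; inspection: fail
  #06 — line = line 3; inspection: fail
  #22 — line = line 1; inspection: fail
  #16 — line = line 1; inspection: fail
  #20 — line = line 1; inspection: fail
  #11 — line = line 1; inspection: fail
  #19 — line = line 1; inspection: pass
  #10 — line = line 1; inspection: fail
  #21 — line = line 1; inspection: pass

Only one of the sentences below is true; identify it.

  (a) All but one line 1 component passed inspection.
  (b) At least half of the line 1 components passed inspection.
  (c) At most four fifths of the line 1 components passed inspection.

|A| = 11, |A ∩ B| = 2, |A ∖ B| = 9.
(a) requires |A ∖ B| = 1: false.
(b) requires |A ∩ B| ≥ |A ∖ B|: false.
(c) requires |A ∩ B| / |A| ≤ 4/5: true.

(c)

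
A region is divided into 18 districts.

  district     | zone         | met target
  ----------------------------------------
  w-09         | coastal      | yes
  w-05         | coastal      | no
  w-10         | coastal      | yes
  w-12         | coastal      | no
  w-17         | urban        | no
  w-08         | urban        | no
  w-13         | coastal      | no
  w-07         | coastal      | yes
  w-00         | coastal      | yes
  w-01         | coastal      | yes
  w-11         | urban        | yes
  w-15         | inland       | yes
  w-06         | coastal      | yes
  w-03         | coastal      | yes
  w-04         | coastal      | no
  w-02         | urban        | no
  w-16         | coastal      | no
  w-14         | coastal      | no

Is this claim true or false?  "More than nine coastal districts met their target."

The determiner here denotes the relation: |A ∩ B| > 9.
A (the restrictor) = {w-09, w-05, w-10, w-12, w-13, w-07, w-00, w-01, w-06, w-03, w-04, w-16, w-14}, |A| = 13.
A ∩ B = {w-09, w-10, w-07, w-00, w-01, w-06, w-03}, so |A ∩ B| = 7.
|A ∩ B| = 7, so the statement is false.

False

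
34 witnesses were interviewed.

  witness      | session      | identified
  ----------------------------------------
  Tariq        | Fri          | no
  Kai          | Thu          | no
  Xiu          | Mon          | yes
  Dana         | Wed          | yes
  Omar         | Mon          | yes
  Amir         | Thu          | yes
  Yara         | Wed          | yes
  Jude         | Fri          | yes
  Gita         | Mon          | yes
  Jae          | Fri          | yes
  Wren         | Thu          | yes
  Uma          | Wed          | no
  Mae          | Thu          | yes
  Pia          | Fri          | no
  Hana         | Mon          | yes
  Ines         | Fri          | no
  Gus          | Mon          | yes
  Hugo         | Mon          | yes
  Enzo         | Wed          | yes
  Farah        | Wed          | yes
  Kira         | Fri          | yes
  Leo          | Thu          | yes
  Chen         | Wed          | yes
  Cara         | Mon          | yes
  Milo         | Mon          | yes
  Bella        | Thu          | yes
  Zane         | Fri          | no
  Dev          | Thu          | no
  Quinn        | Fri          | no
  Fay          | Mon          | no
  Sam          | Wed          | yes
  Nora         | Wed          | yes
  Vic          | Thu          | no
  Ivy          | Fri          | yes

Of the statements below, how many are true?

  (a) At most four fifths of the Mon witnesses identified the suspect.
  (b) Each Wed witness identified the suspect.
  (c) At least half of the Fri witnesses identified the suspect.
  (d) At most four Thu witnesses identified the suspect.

0

(a) Mon: |A| = 9, |A ∩ B| = 8; needs |A ∩ B| / |A| ≤ 4/5 — false.
(b) Wed: |A| = 8, |A ∩ B| = 7; needs A ⊆ B, i.e. every element of A is in B (|A ∖ B| = 0) — false.
(c) Fri: |A| = 9, |A ∩ B| = 4; needs |A ∩ B| ≥ |A ∖ B| — false.
(d) Thu: |A| = 8, |A ∩ B| = 5; needs |A ∩ B| ≤ 4 — false.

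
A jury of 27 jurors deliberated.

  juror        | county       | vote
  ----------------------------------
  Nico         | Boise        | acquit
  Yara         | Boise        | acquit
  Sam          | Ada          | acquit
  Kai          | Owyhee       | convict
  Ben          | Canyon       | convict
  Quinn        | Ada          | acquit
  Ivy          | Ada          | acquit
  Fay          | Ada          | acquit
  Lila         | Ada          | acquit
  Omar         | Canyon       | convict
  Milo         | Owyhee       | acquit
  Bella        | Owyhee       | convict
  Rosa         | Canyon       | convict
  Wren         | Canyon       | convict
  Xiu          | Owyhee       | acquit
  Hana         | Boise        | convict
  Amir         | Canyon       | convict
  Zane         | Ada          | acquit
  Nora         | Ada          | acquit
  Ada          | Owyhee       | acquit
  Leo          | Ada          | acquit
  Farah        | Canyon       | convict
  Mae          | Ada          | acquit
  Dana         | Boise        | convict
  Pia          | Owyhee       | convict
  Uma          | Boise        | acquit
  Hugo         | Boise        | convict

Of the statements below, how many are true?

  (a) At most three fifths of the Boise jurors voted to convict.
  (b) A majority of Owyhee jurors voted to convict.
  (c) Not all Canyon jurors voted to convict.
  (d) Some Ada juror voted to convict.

(a) Boise: |A| = 6, |A ∩ B| = 3; needs |A ∩ B| / |A| ≤ 3/5 — true.
(b) Owyhee: |A| = 6, |A ∩ B| = 3; needs |A ∩ B| > |A ∖ B| — false.
(c) Canyon: |A| = 6, |A ∩ B| = 6; needs A ⊄ B (|A ∖ B| ≥ 1) — false.
(d) Ada: |A| = 9, |A ∩ B| = 0; needs A ∩ B ≠ ∅ (|A ∩ B| ≥ 1) — false.

1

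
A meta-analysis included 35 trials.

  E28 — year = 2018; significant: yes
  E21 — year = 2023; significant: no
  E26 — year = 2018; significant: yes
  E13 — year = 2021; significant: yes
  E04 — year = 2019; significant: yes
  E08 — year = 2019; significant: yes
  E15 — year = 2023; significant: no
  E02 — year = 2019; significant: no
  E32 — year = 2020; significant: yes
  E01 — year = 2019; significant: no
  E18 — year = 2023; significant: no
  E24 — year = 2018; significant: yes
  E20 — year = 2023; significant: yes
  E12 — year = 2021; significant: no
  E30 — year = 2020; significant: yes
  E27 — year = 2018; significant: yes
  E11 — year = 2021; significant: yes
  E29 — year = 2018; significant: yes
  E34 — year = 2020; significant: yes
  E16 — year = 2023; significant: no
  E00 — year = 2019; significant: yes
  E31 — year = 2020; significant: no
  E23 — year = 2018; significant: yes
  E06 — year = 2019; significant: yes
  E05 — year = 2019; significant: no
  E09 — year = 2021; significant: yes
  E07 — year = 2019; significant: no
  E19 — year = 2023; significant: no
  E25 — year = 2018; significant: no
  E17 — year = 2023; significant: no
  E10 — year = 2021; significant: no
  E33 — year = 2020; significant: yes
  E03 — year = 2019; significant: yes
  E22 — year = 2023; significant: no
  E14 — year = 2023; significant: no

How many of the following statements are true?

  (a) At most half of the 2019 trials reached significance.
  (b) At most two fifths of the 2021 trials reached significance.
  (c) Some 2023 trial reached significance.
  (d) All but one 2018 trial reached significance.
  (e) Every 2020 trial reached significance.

2

(a) 2019: |A| = 9, |A ∩ B| = 5; needs |A ∩ B| ≤ |A ∖ B| — false.
(b) 2021: |A| = 5, |A ∩ B| = 3; needs |A ∩ B| / |A| ≤ 2/5 — false.
(c) 2023: |A| = 9, |A ∩ B| = 1; needs A ∩ B ≠ ∅ (|A ∩ B| ≥ 1) — true.
(d) 2018: |A| = 7, |A ∩ B| = 6; needs |A ∖ B| = 1 — true.
(e) 2020: |A| = 5, |A ∩ B| = 4; needs A ⊆ B, i.e. every element of A is in B (|A ∖ B| = 0) — false.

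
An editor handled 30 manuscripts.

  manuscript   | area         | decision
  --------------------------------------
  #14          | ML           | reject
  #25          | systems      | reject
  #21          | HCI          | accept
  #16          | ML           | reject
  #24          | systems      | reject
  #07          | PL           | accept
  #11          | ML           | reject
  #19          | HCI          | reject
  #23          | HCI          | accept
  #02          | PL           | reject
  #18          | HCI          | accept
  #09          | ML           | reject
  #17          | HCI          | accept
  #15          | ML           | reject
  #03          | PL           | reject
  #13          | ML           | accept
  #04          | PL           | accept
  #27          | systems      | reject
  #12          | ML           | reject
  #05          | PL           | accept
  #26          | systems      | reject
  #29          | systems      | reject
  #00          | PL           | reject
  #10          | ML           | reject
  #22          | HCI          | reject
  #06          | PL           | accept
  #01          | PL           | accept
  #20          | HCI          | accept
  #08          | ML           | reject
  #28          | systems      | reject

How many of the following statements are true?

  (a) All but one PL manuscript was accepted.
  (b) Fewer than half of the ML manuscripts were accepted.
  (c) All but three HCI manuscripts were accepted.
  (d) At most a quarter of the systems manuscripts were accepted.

(a) PL: |A| = 8, |A ∩ B| = 5; needs |A ∖ B| = 1 — false.
(b) ML: |A| = 9, |A ∩ B| = 1; needs |A ∩ B| < |A ∖ B| — true.
(c) HCI: |A| = 7, |A ∩ B| = 5; needs |A ∖ B| = 3 — false.
(d) systems: |A| = 6, |A ∩ B| = 0; needs |A ∩ B| / |A| ≤ 1/4 — true.

2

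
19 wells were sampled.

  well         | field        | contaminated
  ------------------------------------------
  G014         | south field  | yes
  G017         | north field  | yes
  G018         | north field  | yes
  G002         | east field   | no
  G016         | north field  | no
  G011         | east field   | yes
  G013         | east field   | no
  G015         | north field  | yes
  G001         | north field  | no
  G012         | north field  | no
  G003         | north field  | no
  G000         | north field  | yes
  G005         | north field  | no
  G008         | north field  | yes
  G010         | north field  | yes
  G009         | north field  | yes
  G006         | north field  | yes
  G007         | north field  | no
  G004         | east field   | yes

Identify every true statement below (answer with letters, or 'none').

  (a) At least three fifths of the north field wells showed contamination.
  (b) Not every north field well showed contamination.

|A| = 14, |A ∩ B| = 8, |A ∖ B| = 6.
(a) |A ∩ B| / |A| ≥ 3/5: fails.
(b) A ⊄ B (|A ∖ B| ≥ 1): holds.

(b)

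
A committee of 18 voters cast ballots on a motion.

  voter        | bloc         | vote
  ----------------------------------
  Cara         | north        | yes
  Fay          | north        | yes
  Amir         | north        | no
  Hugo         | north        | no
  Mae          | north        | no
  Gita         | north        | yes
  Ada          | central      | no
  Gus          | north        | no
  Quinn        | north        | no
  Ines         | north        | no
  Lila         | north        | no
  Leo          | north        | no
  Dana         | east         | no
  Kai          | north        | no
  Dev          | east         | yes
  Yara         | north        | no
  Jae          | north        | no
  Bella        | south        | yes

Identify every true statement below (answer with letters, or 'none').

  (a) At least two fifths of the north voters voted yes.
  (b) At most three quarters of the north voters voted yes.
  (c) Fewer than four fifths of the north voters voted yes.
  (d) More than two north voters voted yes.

(b), (c), (d)

|A| = 14, |A ∩ B| = 3, |A ∖ B| = 11.
(a) |A ∩ B| / |A| ≥ 2/5: fails.
(b) |A ∩ B| / |A| ≤ 3/4: holds.
(c) |A ∩ B| / |A| < 4/5: holds.
(d) |A ∩ B| > 2: holds.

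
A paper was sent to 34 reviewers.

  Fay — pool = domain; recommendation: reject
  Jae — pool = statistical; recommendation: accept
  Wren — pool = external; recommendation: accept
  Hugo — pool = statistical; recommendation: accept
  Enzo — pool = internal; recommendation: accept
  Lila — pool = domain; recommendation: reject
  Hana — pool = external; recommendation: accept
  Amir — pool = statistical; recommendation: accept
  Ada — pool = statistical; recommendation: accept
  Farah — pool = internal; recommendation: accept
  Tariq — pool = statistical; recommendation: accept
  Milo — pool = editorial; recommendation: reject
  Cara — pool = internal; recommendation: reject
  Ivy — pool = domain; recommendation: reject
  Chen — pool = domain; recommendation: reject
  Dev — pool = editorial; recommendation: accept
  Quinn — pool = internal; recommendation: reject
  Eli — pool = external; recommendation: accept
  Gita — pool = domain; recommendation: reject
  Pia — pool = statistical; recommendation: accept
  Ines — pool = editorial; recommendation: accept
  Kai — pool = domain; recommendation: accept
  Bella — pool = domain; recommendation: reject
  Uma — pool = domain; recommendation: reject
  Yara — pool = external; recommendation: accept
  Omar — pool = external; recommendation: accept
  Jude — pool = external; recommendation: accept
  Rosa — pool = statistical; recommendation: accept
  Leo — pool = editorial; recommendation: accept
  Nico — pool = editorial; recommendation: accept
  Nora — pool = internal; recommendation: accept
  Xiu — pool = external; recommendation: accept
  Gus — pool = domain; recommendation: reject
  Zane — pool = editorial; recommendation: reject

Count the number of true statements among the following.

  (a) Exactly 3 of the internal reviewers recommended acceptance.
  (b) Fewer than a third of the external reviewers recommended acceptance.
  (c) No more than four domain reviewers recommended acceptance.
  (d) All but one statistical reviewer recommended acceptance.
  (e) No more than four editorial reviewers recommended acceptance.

(a) internal: |A| = 5, |A ∩ B| = 3; needs |A ∩ B| = 3 — true.
(b) external: |A| = 7, |A ∩ B| = 7; needs |A ∩ B| / |A| < 1/3 — false.
(c) domain: |A| = 9, |A ∩ B| = 1; needs |A ∩ B| ≤ 4 — true.
(d) statistical: |A| = 7, |A ∩ B| = 7; needs |A ∖ B| = 1 — false.
(e) editorial: |A| = 6, |A ∩ B| = 4; needs |A ∩ B| ≤ 4 — true.

3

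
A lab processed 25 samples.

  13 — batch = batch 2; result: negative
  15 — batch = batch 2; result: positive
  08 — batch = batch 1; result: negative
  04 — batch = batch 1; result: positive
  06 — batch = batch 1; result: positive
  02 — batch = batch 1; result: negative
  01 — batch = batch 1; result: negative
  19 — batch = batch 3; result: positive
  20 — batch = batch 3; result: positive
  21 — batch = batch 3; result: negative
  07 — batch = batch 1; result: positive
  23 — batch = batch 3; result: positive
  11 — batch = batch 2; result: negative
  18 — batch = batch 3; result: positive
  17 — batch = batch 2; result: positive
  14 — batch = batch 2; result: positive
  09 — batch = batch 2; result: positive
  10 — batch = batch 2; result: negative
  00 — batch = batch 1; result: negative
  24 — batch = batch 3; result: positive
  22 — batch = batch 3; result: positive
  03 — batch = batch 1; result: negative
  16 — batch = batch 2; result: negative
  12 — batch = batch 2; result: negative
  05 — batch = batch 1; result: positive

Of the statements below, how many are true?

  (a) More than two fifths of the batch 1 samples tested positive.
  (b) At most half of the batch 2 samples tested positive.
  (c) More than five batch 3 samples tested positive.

3

(a) batch 1: |A| = 9, |A ∩ B| = 4; needs |A ∩ B| / |A| > 2/5 — true.
(b) batch 2: |A| = 9, |A ∩ B| = 4; needs |A ∩ B| ≤ |A ∖ B| — true.
(c) batch 3: |A| = 7, |A ∩ B| = 6; needs |A ∩ B| > 5 — true.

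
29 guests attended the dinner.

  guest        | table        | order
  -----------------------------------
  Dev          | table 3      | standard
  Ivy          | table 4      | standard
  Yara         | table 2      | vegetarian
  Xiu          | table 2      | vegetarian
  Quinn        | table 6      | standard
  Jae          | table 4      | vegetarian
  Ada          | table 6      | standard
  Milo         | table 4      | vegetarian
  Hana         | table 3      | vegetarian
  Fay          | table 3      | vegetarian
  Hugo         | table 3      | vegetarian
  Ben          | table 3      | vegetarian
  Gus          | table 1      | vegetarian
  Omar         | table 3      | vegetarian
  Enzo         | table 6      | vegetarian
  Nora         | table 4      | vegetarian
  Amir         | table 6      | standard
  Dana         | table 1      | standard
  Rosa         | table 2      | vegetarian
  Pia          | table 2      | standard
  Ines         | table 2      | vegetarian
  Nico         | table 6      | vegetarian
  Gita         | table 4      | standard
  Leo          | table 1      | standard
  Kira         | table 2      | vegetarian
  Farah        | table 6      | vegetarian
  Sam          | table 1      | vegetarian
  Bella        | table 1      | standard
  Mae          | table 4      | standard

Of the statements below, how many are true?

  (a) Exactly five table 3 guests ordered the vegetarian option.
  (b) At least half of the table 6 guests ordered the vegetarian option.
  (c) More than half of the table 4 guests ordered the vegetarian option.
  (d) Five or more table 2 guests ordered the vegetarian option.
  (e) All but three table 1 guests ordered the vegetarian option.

4

(a) table 3: |A| = 6, |A ∩ B| = 5; needs |A ∩ B| = 5 — true.
(b) table 6: |A| = 6, |A ∩ B| = 3; needs |A ∩ B| ≥ |A ∖ B| — true.
(c) table 4: |A| = 6, |A ∩ B| = 3; needs |A ∩ B| > |A ∖ B| — false.
(d) table 2: |A| = 6, |A ∩ B| = 5; needs |A ∩ B| ≥ 5 — true.
(e) table 1: |A| = 5, |A ∩ B| = 2; needs |A ∖ B| = 3 — true.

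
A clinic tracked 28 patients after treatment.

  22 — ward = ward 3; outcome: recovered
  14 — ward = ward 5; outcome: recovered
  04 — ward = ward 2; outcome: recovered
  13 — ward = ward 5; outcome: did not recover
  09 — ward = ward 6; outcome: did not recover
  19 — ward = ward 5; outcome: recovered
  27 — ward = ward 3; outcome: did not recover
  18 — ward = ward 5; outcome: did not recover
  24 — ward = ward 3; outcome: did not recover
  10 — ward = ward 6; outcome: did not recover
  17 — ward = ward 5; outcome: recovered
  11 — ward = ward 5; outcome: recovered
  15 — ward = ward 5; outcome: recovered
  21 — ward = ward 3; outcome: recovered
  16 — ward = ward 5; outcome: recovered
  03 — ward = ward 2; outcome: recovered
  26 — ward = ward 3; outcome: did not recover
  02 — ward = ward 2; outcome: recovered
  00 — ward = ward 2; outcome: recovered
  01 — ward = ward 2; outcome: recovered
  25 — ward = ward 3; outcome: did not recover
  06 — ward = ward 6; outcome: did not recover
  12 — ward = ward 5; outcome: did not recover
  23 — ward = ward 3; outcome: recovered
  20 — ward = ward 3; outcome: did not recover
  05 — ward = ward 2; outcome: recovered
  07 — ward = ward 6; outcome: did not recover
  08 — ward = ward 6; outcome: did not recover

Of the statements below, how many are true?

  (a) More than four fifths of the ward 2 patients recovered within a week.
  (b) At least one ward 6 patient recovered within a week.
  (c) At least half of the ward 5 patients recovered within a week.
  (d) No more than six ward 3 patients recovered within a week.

(a) ward 2: |A| = 6, |A ∩ B| = 6; needs |A ∩ B| / |A| > 4/5 — true.
(b) ward 6: |A| = 5, |A ∩ B| = 0; needs A ∩ B ≠ ∅ (|A ∩ B| ≥ 1) — false.
(c) ward 5: |A| = 9, |A ∩ B| = 6; needs |A ∩ B| ≥ |A ∖ B| — true.
(d) ward 3: |A| = 8, |A ∩ B| = 3; needs |A ∩ B| ≤ 6 — true.

3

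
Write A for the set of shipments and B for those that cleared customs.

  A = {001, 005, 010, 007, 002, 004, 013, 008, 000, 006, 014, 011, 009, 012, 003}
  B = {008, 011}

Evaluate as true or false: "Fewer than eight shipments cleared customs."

True

'Fewer than eight shipments cleared customs' holds iff |A ∩ B| < 8.
|A| = 15, |A ∩ B| = 2, |A ∖ B| = 13.
|A ∩ B| = 2, so the statement is true.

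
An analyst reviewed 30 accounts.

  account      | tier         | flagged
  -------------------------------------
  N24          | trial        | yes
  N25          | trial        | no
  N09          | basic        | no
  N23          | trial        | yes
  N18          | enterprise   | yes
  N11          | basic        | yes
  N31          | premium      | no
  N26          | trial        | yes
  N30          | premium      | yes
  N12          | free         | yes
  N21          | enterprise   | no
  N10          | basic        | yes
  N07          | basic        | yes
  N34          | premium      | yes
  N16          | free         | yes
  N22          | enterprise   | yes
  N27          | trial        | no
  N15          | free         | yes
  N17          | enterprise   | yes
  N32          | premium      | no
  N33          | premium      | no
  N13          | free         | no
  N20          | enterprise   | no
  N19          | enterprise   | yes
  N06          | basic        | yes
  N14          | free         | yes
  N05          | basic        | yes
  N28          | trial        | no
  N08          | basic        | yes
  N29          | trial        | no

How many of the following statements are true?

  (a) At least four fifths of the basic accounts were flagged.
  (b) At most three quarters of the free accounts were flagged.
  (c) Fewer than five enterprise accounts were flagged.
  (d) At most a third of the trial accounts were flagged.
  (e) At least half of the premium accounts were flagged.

2

(a) basic: |A| = 7, |A ∩ B| = 6; needs |A ∩ B| / |A| ≥ 4/5 — true.
(b) free: |A| = 5, |A ∩ B| = 4; needs |A ∩ B| / |A| ≤ 3/4 — false.
(c) enterprise: |A| = 6, |A ∩ B| = 4; needs |A ∩ B| < 5 — true.
(d) trial: |A| = 7, |A ∩ B| = 3; needs |A ∩ B| / |A| ≤ 1/3 — false.
(e) premium: |A| = 5, |A ∩ B| = 2; needs |A ∩ B| ≥ |A ∖ B| — false.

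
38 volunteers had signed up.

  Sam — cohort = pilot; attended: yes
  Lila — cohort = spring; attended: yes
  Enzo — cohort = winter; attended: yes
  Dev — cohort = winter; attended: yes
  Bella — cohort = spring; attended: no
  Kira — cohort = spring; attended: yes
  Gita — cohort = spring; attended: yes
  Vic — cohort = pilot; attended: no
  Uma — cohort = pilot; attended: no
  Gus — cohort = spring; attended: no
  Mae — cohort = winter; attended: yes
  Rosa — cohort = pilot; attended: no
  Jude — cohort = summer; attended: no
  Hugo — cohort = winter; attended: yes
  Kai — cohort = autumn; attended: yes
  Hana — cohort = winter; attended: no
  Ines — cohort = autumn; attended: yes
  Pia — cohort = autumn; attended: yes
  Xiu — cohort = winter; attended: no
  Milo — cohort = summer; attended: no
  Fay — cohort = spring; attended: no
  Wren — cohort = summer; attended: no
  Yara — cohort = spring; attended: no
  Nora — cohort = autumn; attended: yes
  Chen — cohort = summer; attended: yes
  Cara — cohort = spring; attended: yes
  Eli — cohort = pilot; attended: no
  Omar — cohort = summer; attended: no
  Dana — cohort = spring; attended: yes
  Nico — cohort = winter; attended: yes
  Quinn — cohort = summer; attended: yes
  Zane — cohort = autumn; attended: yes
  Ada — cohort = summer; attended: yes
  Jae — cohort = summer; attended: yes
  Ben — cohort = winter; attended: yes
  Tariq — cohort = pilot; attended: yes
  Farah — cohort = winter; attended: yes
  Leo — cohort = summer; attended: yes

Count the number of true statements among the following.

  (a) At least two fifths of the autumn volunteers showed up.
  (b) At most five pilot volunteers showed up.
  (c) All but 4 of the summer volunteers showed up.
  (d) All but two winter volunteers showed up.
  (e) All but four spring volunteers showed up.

5

(a) autumn: |A| = 5, |A ∩ B| = 5; needs |A ∩ B| / |A| ≥ 2/5 — true.
(b) pilot: |A| = 6, |A ∩ B| = 2; needs |A ∩ B| ≤ 5 — true.
(c) summer: |A| = 9, |A ∩ B| = 5; needs |A ∖ B| = 4 — true.
(d) winter: |A| = 9, |A ∩ B| = 7; needs |A ∖ B| = 2 — true.
(e) spring: |A| = 9, |A ∩ B| = 5; needs |A ∖ B| = 4 — true.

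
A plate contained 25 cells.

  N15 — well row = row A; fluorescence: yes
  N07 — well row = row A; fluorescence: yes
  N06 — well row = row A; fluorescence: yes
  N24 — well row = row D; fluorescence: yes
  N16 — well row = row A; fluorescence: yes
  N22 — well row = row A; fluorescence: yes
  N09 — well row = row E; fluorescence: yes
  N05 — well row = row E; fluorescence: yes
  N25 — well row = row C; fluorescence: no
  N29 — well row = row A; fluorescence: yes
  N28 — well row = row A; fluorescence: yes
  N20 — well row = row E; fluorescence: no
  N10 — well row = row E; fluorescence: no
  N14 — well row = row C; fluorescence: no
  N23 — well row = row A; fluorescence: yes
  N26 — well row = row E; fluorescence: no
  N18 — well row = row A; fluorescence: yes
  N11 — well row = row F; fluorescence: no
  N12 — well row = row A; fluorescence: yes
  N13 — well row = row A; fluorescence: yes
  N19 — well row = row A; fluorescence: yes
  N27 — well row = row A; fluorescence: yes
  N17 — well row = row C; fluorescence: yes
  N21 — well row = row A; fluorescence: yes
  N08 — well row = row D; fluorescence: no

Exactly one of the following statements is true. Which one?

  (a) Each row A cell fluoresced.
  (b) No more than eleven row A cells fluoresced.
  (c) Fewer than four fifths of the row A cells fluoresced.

(a)

|A| = 14, |A ∩ B| = 14, |A ∖ B| = 0.
(a) requires A ⊆ B, i.e. every element of A is in B (|A ∖ B| = 0): true.
(b) requires |A ∩ B| ≤ 11: false.
(c) requires |A ∩ B| / |A| < 4/5: false.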